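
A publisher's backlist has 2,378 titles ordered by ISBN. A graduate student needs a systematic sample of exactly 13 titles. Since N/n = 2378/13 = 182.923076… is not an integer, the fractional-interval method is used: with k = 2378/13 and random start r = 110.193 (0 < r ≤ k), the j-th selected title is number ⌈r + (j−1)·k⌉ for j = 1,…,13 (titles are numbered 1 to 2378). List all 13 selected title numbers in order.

111, 294, 477, 659, 842, 1025, 1208, 1391, 1574, 1757, 1940, 2123, 2306

j=1: r + 0k = 110.193 → ⌈·⌉ = 111
j=2: r + 1k = 293.116076… → ⌈·⌉ = 294
j=3: r + 2k = 476.039153… → ⌈·⌉ = 477
j=4: r + 3k = 658.962230… → ⌈·⌉ = 659
j=5: r + 4k = 841.885307… → ⌈·⌉ = 842
j=6: r + 5k = 1024.808384… → ⌈·⌉ = 1025
j=7: r + 6k = 1207.731461… → ⌈·⌉ = 1208
j=8: r + 7k = 1390.654538… → ⌈·⌉ = 1391
j=9: r + 8k = 1573.577615… → ⌈·⌉ = 1574
j=10: r + 9k = 1756.500692… → ⌈·⌉ = 1757
j=11: r + 10k = 1939.423769… → ⌈·⌉ = 1940
j=12: r + 11k = 2122.346846… → ⌈·⌉ = 2123
j=13: r + 12k = 2305.269923… → ⌈·⌉ = 2306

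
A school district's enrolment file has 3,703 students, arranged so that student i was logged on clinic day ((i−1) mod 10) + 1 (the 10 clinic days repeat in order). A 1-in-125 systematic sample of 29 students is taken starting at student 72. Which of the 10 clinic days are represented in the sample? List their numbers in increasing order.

2, 7

Consecutive selections differ by k = 125, so their clinic day numbers differ by 125 mod 10 = 5.
gcd(125, 10) = 5, so the sample visits 10/5 = 2 distinct residues mod 10.
Start 72 is clinic day 2; the clinic days hit are 2, 7.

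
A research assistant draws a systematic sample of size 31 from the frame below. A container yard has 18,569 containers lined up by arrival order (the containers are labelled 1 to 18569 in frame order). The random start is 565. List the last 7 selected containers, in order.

k = N/n = 18569/31 = 599
25th selection = 565 + 24×599 = 14941
26th: 14941 + 599 = 15540
27th: 15540 + 599 = 16139
28th: 16139 + 599 = 16738
29th: 16738 + 599 = 17337
30th: 17337 + 599 = 17936
31st: 17936 + 599 = 18535

14941, 15540, 16139, 16738, 17337, 17936, 18535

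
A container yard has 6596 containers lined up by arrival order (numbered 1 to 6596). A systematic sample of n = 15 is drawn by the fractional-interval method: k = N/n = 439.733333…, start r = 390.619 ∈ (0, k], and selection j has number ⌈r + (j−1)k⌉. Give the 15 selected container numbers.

j=1: r + 0k = 390.619 → ⌈·⌉ = 391
j=2: r + 1k = 830.352333… → ⌈·⌉ = 831
j=3: r + 2k = 1270.085666… → ⌈·⌉ = 1271
j=4: r + 3k = 1709.819 → ⌈·⌉ = 1710
j=5: r + 4k = 2149.552333… → ⌈·⌉ = 2150
j=6: r + 5k = 2589.285666… → ⌈·⌉ = 2590
j=7: r + 6k = 3029.019 → ⌈·⌉ = 3030
j=8: r + 7k = 3468.752333… → ⌈·⌉ = 3469
j=9: r + 8k = 3908.485666… → ⌈·⌉ = 3909
j=10: r + 9k = 4348.219 → ⌈·⌉ = 4349
j=11: r + 10k = 4787.952333… → ⌈·⌉ = 4788
j=12: r + 11k = 5227.685666… → ⌈·⌉ = 5228
j=13: r + 12k = 5667.419 → ⌈·⌉ = 5668
j=14: r + 13k = 6107.152333… → ⌈·⌉ = 6108
j=15: r + 14k = 6546.885666… → ⌈·⌉ = 6547

391, 831, 1271, 1710, 2150, 2590, 3030, 3469, 3909, 4349, 4788, 5228, 5668, 6108, 6547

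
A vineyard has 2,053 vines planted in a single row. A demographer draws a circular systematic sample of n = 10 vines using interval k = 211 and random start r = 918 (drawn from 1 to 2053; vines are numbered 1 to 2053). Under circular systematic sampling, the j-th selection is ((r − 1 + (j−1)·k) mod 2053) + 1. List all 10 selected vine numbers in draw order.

Selection 1: 918
Selection 2: 918 + 211 = 1129
Selection 3: 1129 + 211 = 1340
Selection 4: 1340 + 211 = 1551
Selection 5: 1551 + 211 = 1762
Selection 6: 1762 + 211 = 1973
Selection 7: 1973 + 211 = 2184 → 2184 − 2053 = 131
Selection 8: 131 + 211 = 342
Selection 9: 342 + 211 = 553
Selection 10: 553 + 211 = 764

918, 1129, 1340, 1551, 1762, 1973, 131, 342, 553, 764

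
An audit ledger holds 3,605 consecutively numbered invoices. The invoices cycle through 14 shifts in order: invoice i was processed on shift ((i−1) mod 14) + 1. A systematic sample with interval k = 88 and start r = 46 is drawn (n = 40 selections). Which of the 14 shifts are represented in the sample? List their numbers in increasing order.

Consecutive selections differ by k = 88, so their shift numbers differ by 88 mod 14 = 4.
gcd(88, 14) = 2, so the sample visits 14/2 = 7 distinct residues mod 14.
Start 46 is shift 4; the shifts hit are 2, 4, 6, 8, 10, 12, 14.

2, 4, 6, 8, 10, 12, 14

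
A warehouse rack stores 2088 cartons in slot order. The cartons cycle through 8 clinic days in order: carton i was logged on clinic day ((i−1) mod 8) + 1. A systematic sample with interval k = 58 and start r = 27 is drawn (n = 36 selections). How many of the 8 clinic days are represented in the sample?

Consecutive selections differ by k = 58, so their clinic day numbers differ by 58 mod 8 = 2.
gcd(58, 8) = 2, so the sample visits 8/2 = 4 distinct residues mod 8.
Start 27 is clinic day 3; the clinic days hit are 1, 3, 5, 7.

4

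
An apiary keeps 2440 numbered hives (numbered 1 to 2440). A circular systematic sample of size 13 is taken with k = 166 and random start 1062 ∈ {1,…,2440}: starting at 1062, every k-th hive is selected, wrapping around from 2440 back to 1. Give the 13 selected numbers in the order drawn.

Selection 1: 1062
Selection 2: 1062 + 166 = 1228
Selection 3: 1228 + 166 = 1394
Selection 4: 1394 + 166 = 1560
Selection 5: 1560 + 166 = 1726
Selection 6: 1726 + 166 = 1892
Selection 7: 1892 + 166 = 2058
Selection 8: 2058 + 166 = 2224
Selection 9: 2224 + 166 = 2390
Selection 10: 2390 + 166 = 2556 → 2556 − 2440 = 116
Selection 11: 116 + 166 = 282
Selection 12: 282 + 166 = 448
Selection 13: 448 + 166 = 614

1062, 1228, 1394, 1560, 1726, 1892, 2058, 2224, 2390, 116, 282, 448, 614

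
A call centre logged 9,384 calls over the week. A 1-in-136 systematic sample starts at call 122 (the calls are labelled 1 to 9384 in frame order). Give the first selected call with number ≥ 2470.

k = 136
Steps past start: ⌈(2470 − 122)/136⌉ = ⌈2348/136⌉ = 18
Selected call: 122 + 18×136 = 2570

2570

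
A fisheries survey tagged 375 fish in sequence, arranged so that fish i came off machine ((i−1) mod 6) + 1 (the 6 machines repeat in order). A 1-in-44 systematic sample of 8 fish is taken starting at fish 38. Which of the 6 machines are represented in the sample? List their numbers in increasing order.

2, 4, 6

Consecutive selections differ by k = 44, so their machine numbers differ by 44 mod 6 = 2.
gcd(44, 6) = 2, so the sample visits 6/2 = 3 distinct residues mod 6.
Start 38 is machine 2; the machines hit are 2, 4, 6.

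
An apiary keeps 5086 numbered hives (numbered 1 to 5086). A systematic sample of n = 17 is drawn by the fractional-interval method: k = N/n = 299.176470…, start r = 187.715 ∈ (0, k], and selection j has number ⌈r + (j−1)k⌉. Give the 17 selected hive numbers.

188, 487, 787, 1086, 1385, 1684, 1983, 2282, 2582, 2881, 3180, 3479, 3778, 4078, 4377, 4676, 4975

j=1: r + 0k = 187.715 → ⌈·⌉ = 188
j=2: r + 1k = 486.891470… → ⌈·⌉ = 487
j=3: r + 2k = 786.067941… → ⌈·⌉ = 787
j=4: r + 3k = 1085.244411… → ⌈·⌉ = 1086
j=5: r + 4k = 1384.420882… → ⌈·⌉ = 1385
j=6: r + 5k = 1683.597352… → ⌈·⌉ = 1684
j=7: r + 6k = 1982.773823… → ⌈·⌉ = 1983
j=8: r + 7k = 2281.950294… → ⌈·⌉ = 2282
j=9: r + 8k = 2581.126764… → ⌈·⌉ = 2582
j=10: r + 9k = 2880.303235… → ⌈·⌉ = 2881
j=11: r + 10k = 3179.479705… → ⌈·⌉ = 3180
j=12: r + 11k = 3478.656176… → ⌈·⌉ = 3479
j=13: r + 12k = 3777.832647… → ⌈·⌉ = 3778
j=14: r + 13k = 4077.009117… → ⌈·⌉ = 4078
j=15: r + 14k = 4376.185588… → ⌈·⌉ = 4377
j=16: r + 15k = 4675.362058… → ⌈·⌉ = 4676
j=17: r + 16k = 4974.538529… → ⌈·⌉ = 4975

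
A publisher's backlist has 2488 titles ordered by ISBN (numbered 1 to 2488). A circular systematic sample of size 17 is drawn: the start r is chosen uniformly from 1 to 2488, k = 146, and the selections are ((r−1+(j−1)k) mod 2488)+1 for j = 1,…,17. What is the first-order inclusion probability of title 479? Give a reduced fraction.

17/2488

For each position j, as r ranges over 1…2488 the j-th selection hits every title exactly once, so title 479 is selected for exactly 17 of the 2488 starts.
Inclusion probability = 17/2488.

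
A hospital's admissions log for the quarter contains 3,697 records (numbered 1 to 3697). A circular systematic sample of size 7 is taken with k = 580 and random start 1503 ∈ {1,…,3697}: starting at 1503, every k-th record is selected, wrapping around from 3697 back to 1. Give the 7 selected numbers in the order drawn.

1503, 2083, 2663, 3243, 126, 706, 1286

Selection 1: 1503
Selection 2: 1503 + 580 = 2083
Selection 3: 2083 + 580 = 2663
Selection 4: 2663 + 580 = 3243
Selection 5: 3243 + 580 = 3823 → 3823 − 3697 = 126
Selection 6: 126 + 580 = 706
Selection 7: 706 + 580 = 1286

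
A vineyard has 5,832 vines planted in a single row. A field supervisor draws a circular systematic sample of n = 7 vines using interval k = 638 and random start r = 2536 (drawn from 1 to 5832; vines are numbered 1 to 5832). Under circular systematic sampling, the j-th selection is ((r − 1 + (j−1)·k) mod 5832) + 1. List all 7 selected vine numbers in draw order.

2536, 3174, 3812, 4450, 5088, 5726, 532

Selection 1: 2536
Selection 2: 2536 + 638 = 3174
Selection 3: 3174 + 638 = 3812
Selection 4: 3812 + 638 = 4450
Selection 5: 4450 + 638 = 5088
Selection 6: 5088 + 638 = 5726
Selection 7: 5726 + 638 = 6364 → 6364 − 5832 = 532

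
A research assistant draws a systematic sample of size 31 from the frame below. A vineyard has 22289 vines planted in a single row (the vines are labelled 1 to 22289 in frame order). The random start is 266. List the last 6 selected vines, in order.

18241, 18960, 19679, 20398, 21117, 21836

k = N/n = 22289/31 = 719
26th selection = 266 + 25×719 = 18241
27th: 18241 + 719 = 18960
28th: 18960 + 719 = 19679
29th: 19679 + 719 = 20398
30th: 20398 + 719 = 21117
31st: 21117 + 719 = 21836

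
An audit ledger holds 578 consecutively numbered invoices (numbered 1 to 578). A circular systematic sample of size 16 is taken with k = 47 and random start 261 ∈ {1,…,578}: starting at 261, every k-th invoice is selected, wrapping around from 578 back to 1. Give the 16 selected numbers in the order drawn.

261, 308, 355, 402, 449, 496, 543, 12, 59, 106, 153, 200, 247, 294, 341, 388

Selection 1: 261
Selection 2: 261 + 47 = 308
Selection 3: 308 + 47 = 355
Selection 4: 355 + 47 = 402
Selection 5: 402 + 47 = 449
Selection 6: 449 + 47 = 496
Selection 7: 496 + 47 = 543
Selection 8: 543 + 47 = 590 → 590 − 578 = 12
Selection 9: 12 + 47 = 59
Selection 10: 59 + 47 = 106
Selection 11: 106 + 47 = 153
Selection 12: 153 + 47 = 200
Selection 13: 200 + 47 = 247
Selection 14: 247 + 47 = 294
Selection 15: 294 + 47 = 341
Selection 16: 341 + 47 = 388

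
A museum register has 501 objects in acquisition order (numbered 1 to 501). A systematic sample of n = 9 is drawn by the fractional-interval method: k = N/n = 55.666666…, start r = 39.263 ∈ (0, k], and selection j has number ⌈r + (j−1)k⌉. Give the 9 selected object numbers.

j=1: r + 0k = 39.263 → ⌈·⌉ = 40
j=2: r + 1k = 94.929666… → ⌈·⌉ = 95
j=3: r + 2k = 150.596333… → ⌈·⌉ = 151
j=4: r + 3k = 206.263 → ⌈·⌉ = 207
j=5: r + 4k = 261.929666… → ⌈·⌉ = 262
j=6: r + 5k = 317.596333… → ⌈·⌉ = 318
j=7: r + 6k = 373.263 → ⌈·⌉ = 374
j=8: r + 7k = 428.929666… → ⌈·⌉ = 429
j=9: r + 8k = 484.596333… → ⌈·⌉ = 485

40, 95, 151, 207, 262, 318, 374, 429, 485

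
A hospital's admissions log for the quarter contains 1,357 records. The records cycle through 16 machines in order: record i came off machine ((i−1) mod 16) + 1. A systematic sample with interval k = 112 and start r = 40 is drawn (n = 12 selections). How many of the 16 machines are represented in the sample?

Consecutive selections differ by k = 112, so their machine numbers differ by 112 mod 16 = 0.
gcd(112, 16) = 16, so the sample visits 16/16 = 1 distinct residues mod 16.
Start 40 is machine 8; the machines hit are 8.

1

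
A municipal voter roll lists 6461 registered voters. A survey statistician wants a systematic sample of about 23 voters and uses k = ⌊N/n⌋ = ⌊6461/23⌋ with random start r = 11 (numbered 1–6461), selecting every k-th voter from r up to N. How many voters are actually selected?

24

k = ⌊6461/23⌋ = 280
Achieved size = ⌊(6461 − 11)/280⌋ + 1 = ⌊6450/280⌋ + 1 = 23 + 1 = 24
(last selection: 11 + 23×280 = 6451 ≤ 6461; next would be 6731 > 6461)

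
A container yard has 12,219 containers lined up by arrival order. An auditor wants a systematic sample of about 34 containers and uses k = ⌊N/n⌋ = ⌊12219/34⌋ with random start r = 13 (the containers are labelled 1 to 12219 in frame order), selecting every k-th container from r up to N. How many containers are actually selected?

35

k = ⌊12219/34⌋ = 359
Achieved size = ⌊(12219 − 13)/359⌋ + 1 = ⌊12206/359⌋ + 1 = 34 + 1 = 35
(last selection: 13 + 34×359 = 12219 ≤ 12219; next would be 12578 > 12219)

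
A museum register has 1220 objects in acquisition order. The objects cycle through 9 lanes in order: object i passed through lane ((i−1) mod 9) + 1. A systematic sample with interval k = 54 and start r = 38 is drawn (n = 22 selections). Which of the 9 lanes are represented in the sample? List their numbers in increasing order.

Consecutive selections differ by k = 54, so their lane numbers differ by 54 mod 9 = 0.
gcd(54, 9) = 9, so the sample visits 9/9 = 1 distinct residues mod 9.
Start 38 is lane 2; the lanes hit are 2.

2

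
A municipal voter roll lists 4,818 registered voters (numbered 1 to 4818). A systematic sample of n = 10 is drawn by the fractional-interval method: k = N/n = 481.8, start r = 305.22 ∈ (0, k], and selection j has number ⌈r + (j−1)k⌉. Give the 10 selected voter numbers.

j=1: r + 0k = 305.22 → ⌈·⌉ = 306
j=2: r + 1k = 787.02 → ⌈·⌉ = 788
j=3: r + 2k = 1268.82 → ⌈·⌉ = 1269
j=4: r + 3k = 1750.62 → ⌈·⌉ = 1751
j=5: r + 4k = 2232.42 → ⌈·⌉ = 2233
j=6: r + 5k = 2714.22 → ⌈·⌉ = 2715
j=7: r + 6k = 3196.02 → ⌈·⌉ = 3197
j=8: r + 7k = 3677.82 → ⌈·⌉ = 3678
j=9: r + 8k = 4159.62 → ⌈·⌉ = 4160
j=10: r + 9k = 4641.42 → ⌈·⌉ = 4642

306, 788, 1269, 1751, 2233, 2715, 3197, 3678, 4160, 4642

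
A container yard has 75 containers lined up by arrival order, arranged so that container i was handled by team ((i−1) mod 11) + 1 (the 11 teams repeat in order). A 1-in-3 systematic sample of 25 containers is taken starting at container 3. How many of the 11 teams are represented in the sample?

11

Consecutive selections differ by k = 3, so their team numbers differ by 3 mod 11 = 3.
gcd(3, 11) = 1, so the sample visits 11/1 = 11 distinct residues mod 11.
Start 3 is team 3; the teams hit are 1, 2, 3, 4, 5, 6, 7, 8, 9, 10, 11.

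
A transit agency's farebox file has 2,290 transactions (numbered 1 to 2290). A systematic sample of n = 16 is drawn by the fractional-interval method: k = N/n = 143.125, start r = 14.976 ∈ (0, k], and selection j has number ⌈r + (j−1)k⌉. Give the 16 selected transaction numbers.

j=1: r + 0k = 14.976 → ⌈·⌉ = 15
j=2: r + 1k = 158.101 → ⌈·⌉ = 159
j=3: r + 2k = 301.226 → ⌈·⌉ = 302
j=4: r + 3k = 444.351 → ⌈·⌉ = 445
j=5: r + 4k = 587.476 → ⌈·⌉ = 588
j=6: r + 5k = 730.601 → ⌈·⌉ = 731
j=7: r + 6k = 873.726 → ⌈·⌉ = 874
j=8: r + 7k = 1016.851 → ⌈·⌉ = 1017
j=9: r + 8k = 1159.976 → ⌈·⌉ = 1160
j=10: r + 9k = 1303.101 → ⌈·⌉ = 1304
j=11: r + 10k = 1446.226 → ⌈·⌉ = 1447
j=12: r + 11k = 1589.351 → ⌈·⌉ = 1590
j=13: r + 12k = 1732.476 → ⌈·⌉ = 1733
j=14: r + 13k = 1875.601 → ⌈·⌉ = 1876
j=15: r + 14k = 2018.726 → ⌈·⌉ = 2019
j=16: r + 15k = 2161.851 → ⌈·⌉ = 2162

15, 159, 302, 445, 588, 731, 874, 1017, 1160, 1304, 1447, 1590, 1733, 1876, 2019, 2162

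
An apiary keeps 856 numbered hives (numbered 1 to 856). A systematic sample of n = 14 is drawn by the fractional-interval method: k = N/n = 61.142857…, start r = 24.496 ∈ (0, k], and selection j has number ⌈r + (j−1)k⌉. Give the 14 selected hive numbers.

j=1: r + 0k = 24.496 → ⌈·⌉ = 25
j=2: r + 1k = 85.638857… → ⌈·⌉ = 86
j=3: r + 2k = 146.781714… → ⌈·⌉ = 147
j=4: r + 3k = 207.924571… → ⌈·⌉ = 208
j=5: r + 4k = 269.067428… → ⌈·⌉ = 270
j=6: r + 5k = 330.210285… → ⌈·⌉ = 331
j=7: r + 6k = 391.353142… → ⌈·⌉ = 392
j=8: r + 7k = 452.496 → ⌈·⌉ = 453
j=9: r + 8k = 513.638857… → ⌈·⌉ = 514
j=10: r + 9k = 574.781714… → ⌈·⌉ = 575
j=11: r + 10k = 635.924571… → ⌈·⌉ = 636
j=12: r + 11k = 697.067428… → ⌈·⌉ = 698
j=13: r + 12k = 758.210285… → ⌈·⌉ = 759
j=14: r + 13k = 819.353142… → ⌈·⌉ = 820

25, 86, 147, 208, 270, 331, 392, 453, 514, 575, 636, 698, 759, 820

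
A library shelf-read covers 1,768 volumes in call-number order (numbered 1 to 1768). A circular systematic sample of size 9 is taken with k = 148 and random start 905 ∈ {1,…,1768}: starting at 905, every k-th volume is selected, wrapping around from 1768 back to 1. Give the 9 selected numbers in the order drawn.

Selection 1: 905
Selection 2: 905 + 148 = 1053
Selection 3: 1053 + 148 = 1201
Selection 4: 1201 + 148 = 1349
Selection 5: 1349 + 148 = 1497
Selection 6: 1497 + 148 = 1645
Selection 7: 1645 + 148 = 1793 → 1793 − 1768 = 25
Selection 8: 25 + 148 = 173
Selection 9: 173 + 148 = 321

905, 1053, 1201, 1349, 1497, 1645, 25, 173, 321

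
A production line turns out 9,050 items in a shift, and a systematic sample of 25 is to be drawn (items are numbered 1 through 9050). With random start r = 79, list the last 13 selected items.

4423, 4785, 5147, 5509, 5871, 6233, 6595, 6957, 7319, 7681, 8043, 8405, 8767

k = N/n = 9050/25 = 362
13th selection = 79 + 12×362 = 4423
14th: 4423 + 362 = 4785
15th: 4785 + 362 = 5147
16th: 5147 + 362 = 5509
17th: 5509 + 362 = 5871
18th: 5871 + 362 = 6233
19th: 6233 + 362 = 6595
20th: 6595 + 362 = 6957
21st: 6957 + 362 = 7319
22nd: 7319 + 362 = 7681
23rd: 7681 + 362 = 8043
24th: 8043 + 362 = 8405
25th: 8405 + 362 = 8767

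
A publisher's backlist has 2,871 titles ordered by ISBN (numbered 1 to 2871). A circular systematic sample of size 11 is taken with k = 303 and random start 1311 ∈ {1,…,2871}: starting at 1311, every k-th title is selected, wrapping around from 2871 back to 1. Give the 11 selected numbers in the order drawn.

Selection 1: 1311
Selection 2: 1311 + 303 = 1614
Selection 3: 1614 + 303 = 1917
Selection 4: 1917 + 303 = 2220
Selection 5: 2220 + 303 = 2523
Selection 6: 2523 + 303 = 2826
Selection 7: 2826 + 303 = 3129 → 3129 − 2871 = 258
Selection 8: 258 + 303 = 561
Selection 9: 561 + 303 = 864
Selection 10: 864 + 303 = 1167
Selection 11: 1167 + 303 = 1470

1311, 1614, 1917, 2220, 2523, 2826, 258, 561, 864, 1167, 1470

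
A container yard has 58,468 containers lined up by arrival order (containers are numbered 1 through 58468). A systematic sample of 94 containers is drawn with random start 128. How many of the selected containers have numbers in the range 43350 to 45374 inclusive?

k = 58468/94 = 622
First selection ≥ 43350: 128 + ⌈(43350−128)/622⌉·622 = 128 + 70×622 = 43668
Last selection ≤ 45374: 128 + ⌊(45374−128)/622⌋·622 = 128 + 72×622 = 44912
Count = 72 − 70 + 1 = 3

3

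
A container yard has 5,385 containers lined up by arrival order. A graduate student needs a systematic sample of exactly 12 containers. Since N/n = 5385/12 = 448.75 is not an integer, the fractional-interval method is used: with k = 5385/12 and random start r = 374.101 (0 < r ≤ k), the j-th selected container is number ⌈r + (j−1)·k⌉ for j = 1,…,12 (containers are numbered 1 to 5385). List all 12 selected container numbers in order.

375, 823, 1272, 1721, 2170, 2618, 3067, 3516, 3965, 4413, 4862, 5311

j=1: r + 0k = 374.101 → ⌈·⌉ = 375
j=2: r + 1k = 822.851 → ⌈·⌉ = 823
j=3: r + 2k = 1271.601 → ⌈·⌉ = 1272
j=4: r + 3k = 1720.351 → ⌈·⌉ = 1721
j=5: r + 4k = 2169.101 → ⌈·⌉ = 2170
j=6: r + 5k = 2617.851 → ⌈·⌉ = 2618
j=7: r + 6k = 3066.601 → ⌈·⌉ = 3067
j=8: r + 7k = 3515.351 → ⌈·⌉ = 3516
j=9: r + 8k = 3964.101 → ⌈·⌉ = 3965
j=10: r + 9k = 4412.851 → ⌈·⌉ = 4413
j=11: r + 10k = 4861.601 → ⌈·⌉ = 4862
j=12: r + 11k = 5310.351 → ⌈·⌉ = 5311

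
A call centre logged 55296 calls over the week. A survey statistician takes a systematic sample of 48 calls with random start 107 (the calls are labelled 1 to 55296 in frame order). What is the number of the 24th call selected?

26603

k = 55296/48 = 1152
24th selection = r + (24−1)·k = 107 + 23×1152 = 107 + 26496 = 26603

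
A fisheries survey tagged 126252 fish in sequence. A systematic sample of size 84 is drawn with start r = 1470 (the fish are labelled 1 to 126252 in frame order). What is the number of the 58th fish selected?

k = 126252/84 = 1503
58th selection = r + (58−1)·k = 1470 + 57×1503 = 1470 + 85671 = 87141

87141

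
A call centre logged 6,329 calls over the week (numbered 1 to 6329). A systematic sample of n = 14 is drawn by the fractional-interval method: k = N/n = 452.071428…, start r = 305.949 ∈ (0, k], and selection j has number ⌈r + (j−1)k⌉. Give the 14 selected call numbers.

j=1: r + 0k = 305.949 → ⌈·⌉ = 306
j=2: r + 1k = 758.020428… → ⌈·⌉ = 759
j=3: r + 2k = 1210.091857… → ⌈·⌉ = 1211
j=4: r + 3k = 1662.163285… → ⌈·⌉ = 1663
j=5: r + 4k = 2114.234714… → ⌈·⌉ = 2115
j=6: r + 5k = 2566.306142… → ⌈·⌉ = 2567
j=7: r + 6k = 3018.377571… → ⌈·⌉ = 3019
j=8: r + 7k = 3470.449 → ⌈·⌉ = 3471
j=9: r + 8k = 3922.520428… → ⌈·⌉ = 3923
j=10: r + 9k = 4374.591857… → ⌈·⌉ = 4375
j=11: r + 10k = 4826.663285… → ⌈·⌉ = 4827
j=12: r + 11k = 5278.734714… → ⌈·⌉ = 5279
j=13: r + 12k = 5730.806142… → ⌈·⌉ = 5731
j=14: r + 13k = 6182.877571… → ⌈·⌉ = 6183

306, 759, 1211, 1663, 2115, 2567, 3019, 3471, 3923, 4375, 4827, 5279, 5731, 6183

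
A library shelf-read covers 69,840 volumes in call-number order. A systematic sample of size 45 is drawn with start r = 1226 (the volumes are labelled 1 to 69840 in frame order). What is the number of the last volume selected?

k = 69840/45 = 1552
45th selection = r + (45−1)·k = 1226 + 44×1552 = 1226 + 68288 = 69514

69514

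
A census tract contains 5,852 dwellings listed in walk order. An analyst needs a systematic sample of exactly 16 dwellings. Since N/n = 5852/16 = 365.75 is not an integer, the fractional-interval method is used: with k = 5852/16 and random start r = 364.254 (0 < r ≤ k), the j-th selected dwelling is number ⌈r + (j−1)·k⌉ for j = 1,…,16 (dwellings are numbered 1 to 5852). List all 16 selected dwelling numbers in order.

365, 731, 1096, 1462, 1828, 2194, 2559, 2925, 3291, 3657, 4022, 4388, 4754, 5120, 5485, 5851

j=1: r + 0k = 364.254 → ⌈·⌉ = 365
j=2: r + 1k = 730.004 → ⌈·⌉ = 731
j=3: r + 2k = 1095.754 → ⌈·⌉ = 1096
j=4: r + 3k = 1461.504 → ⌈·⌉ = 1462
j=5: r + 4k = 1827.254 → ⌈·⌉ = 1828
j=6: r + 5k = 2193.004 → ⌈·⌉ = 2194
j=7: r + 6k = 2558.754 → ⌈·⌉ = 2559
j=8: r + 7k = 2924.504 → ⌈·⌉ = 2925
j=9: r + 8k = 3290.254 → ⌈·⌉ = 3291
j=10: r + 9k = 3656.004 → ⌈·⌉ = 3657
j=11: r + 10k = 4021.754 → ⌈·⌉ = 4022
j=12: r + 11k = 4387.504 → ⌈·⌉ = 4388
j=13: r + 12k = 4753.254 → ⌈·⌉ = 4754
j=14: r + 13k = 5119.004 → ⌈·⌉ = 5120
j=15: r + 14k = 5484.754 → ⌈·⌉ = 5485
j=16: r + 15k = 5850.504 → ⌈·⌉ = 5851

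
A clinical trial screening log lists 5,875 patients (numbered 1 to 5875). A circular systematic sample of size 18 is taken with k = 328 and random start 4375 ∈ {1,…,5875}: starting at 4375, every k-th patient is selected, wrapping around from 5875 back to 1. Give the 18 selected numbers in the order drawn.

Selection 1: 4375
Selection 2: 4375 + 328 = 4703
Selection 3: 4703 + 328 = 5031
Selection 4: 5031 + 328 = 5359
Selection 5: 5359 + 328 = 5687
Selection 6: 5687 + 328 = 6015 → 6015 − 5875 = 140
Selection 7: 140 + 328 = 468
Selection 8: 468 + 328 = 796
Selection 9: 796 + 328 = 1124
Selection 10: 1124 + 328 = 1452
Selection 11: 1452 + 328 = 1780
Selection 12: 1780 + 328 = 2108
Selection 13: 2108 + 328 = 2436
Selection 14: 2436 + 328 = 2764
Selection 15: 2764 + 328 = 3092
Selection 16: 3092 + 328 = 3420
Selection 17: 3420 + 328 = 3748
Selection 18: 3748 + 328 = 4076

4375, 4703, 5031, 5359, 5687, 140, 468, 796, 1124, 1452, 1780, 2108, 2436, 2764, 3092, 3420, 3748, 4076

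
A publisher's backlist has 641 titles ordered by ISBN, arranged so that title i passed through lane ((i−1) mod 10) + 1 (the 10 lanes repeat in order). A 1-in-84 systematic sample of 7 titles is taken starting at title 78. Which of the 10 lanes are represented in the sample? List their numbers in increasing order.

2, 4, 6, 8, 10

Consecutive selections differ by k = 84, so their lane numbers differ by 84 mod 10 = 4.
gcd(84, 10) = 2, so the sample visits 10/2 = 5 distinct residues mod 10.
Start 78 is lane 8; the lanes hit are 2, 4, 6, 8, 10.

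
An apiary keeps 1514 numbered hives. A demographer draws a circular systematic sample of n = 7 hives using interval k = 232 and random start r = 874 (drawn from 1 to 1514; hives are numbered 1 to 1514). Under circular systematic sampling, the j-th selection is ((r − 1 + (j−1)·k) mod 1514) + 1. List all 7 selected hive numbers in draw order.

Selection 1: 874
Selection 2: 874 + 232 = 1106
Selection 3: 1106 + 232 = 1338
Selection 4: 1338 + 232 = 1570 → 1570 − 1514 = 56
Selection 5: 56 + 232 = 288
Selection 6: 288 + 232 = 520
Selection 7: 520 + 232 = 752

874, 1106, 1338, 56, 288, 520, 752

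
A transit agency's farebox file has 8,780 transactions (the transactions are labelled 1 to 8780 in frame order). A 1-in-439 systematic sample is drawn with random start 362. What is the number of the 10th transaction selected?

4313

k = 439
10th selection = r + (10−1)·k = 362 + 9×439 = 362 + 3951 = 4313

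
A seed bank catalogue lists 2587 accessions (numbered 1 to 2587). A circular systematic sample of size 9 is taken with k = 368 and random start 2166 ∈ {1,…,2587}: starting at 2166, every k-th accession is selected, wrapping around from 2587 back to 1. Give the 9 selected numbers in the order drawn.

2166, 2534, 315, 683, 1051, 1419, 1787, 2155, 2523

Selection 1: 2166
Selection 2: 2166 + 368 = 2534
Selection 3: 2534 + 368 = 2902 → 2902 − 2587 = 315
Selection 4: 315 + 368 = 683
Selection 5: 683 + 368 = 1051
Selection 6: 1051 + 368 = 1419
Selection 7: 1419 + 368 = 1787
Selection 8: 1787 + 368 = 2155
Selection 9: 2155 + 368 = 2523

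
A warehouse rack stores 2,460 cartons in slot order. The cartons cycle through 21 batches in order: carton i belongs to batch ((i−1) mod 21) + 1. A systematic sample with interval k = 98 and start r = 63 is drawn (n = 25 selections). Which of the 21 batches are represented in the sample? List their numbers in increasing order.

Consecutive selections differ by k = 98, so their batch numbers differ by 98 mod 21 = 14.
gcd(98, 21) = 7, so the sample visits 21/7 = 3 distinct residues mod 21.
Start 63 is batch 21; the batches hit are 7, 14, 21.

7, 14, 21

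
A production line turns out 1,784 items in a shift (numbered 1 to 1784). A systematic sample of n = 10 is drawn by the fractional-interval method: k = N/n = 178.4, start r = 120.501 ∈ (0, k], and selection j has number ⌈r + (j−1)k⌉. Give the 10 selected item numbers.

j=1: r + 0k = 120.501 → ⌈·⌉ = 121
j=2: r + 1k = 298.901 → ⌈·⌉ = 299
j=3: r + 2k = 477.301 → ⌈·⌉ = 478
j=4: r + 3k = 655.701 → ⌈·⌉ = 656
j=5: r + 4k = 834.101 → ⌈·⌉ = 835
j=6: r + 5k = 1012.501 → ⌈·⌉ = 1013
j=7: r + 6k = 1190.901 → ⌈·⌉ = 1191
j=8: r + 7k = 1369.301 → ⌈·⌉ = 1370
j=9: r + 8k = 1547.701 → ⌈·⌉ = 1548
j=10: r + 9k = 1726.101 → ⌈·⌉ = 1727

121, 299, 478, 656, 835, 1013, 1191, 1370, 1548, 1727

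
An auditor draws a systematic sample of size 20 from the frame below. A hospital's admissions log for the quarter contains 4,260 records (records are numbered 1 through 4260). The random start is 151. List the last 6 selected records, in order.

3133, 3346, 3559, 3772, 3985, 4198

k = N/n = 4260/20 = 213
15th selection = 151 + 14×213 = 3133
16th: 3133 + 213 = 3346
17th: 3346 + 213 = 3559
18th: 3559 + 213 = 3772
19th: 3772 + 213 = 3985
20th: 3985 + 213 = 4198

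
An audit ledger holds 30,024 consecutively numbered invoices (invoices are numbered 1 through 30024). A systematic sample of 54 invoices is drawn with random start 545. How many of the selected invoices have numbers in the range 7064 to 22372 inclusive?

28

k = 30024/54 = 556
First selection ≥ 7064: 545 + ⌈(7064−545)/556⌉·556 = 545 + 12×556 = 7217
Last selection ≤ 22372: 545 + ⌊(22372−545)/556⌋·556 = 545 + 39×556 = 22229
Count = 39 − 12 + 1 = 28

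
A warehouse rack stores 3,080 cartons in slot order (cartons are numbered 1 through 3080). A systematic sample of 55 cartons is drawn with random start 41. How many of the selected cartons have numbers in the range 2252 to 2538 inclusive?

k = 3080/55 = 56
First selection ≥ 2252: 41 + ⌈(2252−41)/56⌉·56 = 41 + 40×56 = 2281
Last selection ≤ 2538: 41 + ⌊(2538−41)/56⌋·56 = 41 + 44×56 = 2505
Count = 44 − 40 + 1 = 5

5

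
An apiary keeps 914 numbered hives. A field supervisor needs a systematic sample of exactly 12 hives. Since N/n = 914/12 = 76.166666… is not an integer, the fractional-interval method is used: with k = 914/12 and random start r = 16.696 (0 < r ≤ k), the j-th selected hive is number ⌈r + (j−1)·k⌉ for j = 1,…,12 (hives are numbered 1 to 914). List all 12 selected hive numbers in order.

17, 93, 170, 246, 322, 398, 474, 550, 627, 703, 779, 855

j=1: r + 0k = 16.696 → ⌈·⌉ = 17
j=2: r + 1k = 92.862666… → ⌈·⌉ = 93
j=3: r + 2k = 169.029333… → ⌈·⌉ = 170
j=4: r + 3k = 245.196 → ⌈·⌉ = 246
j=5: r + 4k = 321.362666… → ⌈·⌉ = 322
j=6: r + 5k = 397.529333… → ⌈·⌉ = 398
j=7: r + 6k = 473.696 → ⌈·⌉ = 474
j=8: r + 7k = 549.862666… → ⌈·⌉ = 550
j=9: r + 8k = 626.029333… → ⌈·⌉ = 627
j=10: r + 9k = 702.196 → ⌈·⌉ = 703
j=11: r + 10k = 778.362666… → ⌈·⌉ = 779
j=12: r + 11k = 854.529333… → ⌈·⌉ = 855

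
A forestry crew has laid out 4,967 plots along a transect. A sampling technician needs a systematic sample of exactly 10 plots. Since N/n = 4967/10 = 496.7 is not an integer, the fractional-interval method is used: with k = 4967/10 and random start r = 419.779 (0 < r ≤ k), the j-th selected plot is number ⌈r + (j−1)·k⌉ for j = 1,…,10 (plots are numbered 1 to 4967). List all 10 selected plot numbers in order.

420, 917, 1414, 1910, 2407, 2904, 3400, 3897, 4394, 4891

j=1: r + 0k = 419.779 → ⌈·⌉ = 420
j=2: r + 1k = 916.479 → ⌈·⌉ = 917
j=3: r + 2k = 1413.179 → ⌈·⌉ = 1414
j=4: r + 3k = 1909.879 → ⌈·⌉ = 1910
j=5: r + 4k = 2406.579 → ⌈·⌉ = 2407
j=6: r + 5k = 2903.279 → ⌈·⌉ = 2904
j=7: r + 6k = 3399.979 → ⌈·⌉ = 3400
j=8: r + 7k = 3896.679 → ⌈·⌉ = 3897
j=9: r + 8k = 4393.379 → ⌈·⌉ = 4394
j=10: r + 9k = 4890.079 → ⌈·⌉ = 4891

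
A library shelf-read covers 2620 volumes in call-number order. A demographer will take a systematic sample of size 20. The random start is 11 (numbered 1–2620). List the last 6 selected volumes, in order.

k = N/n = 2620/20 = 131
15th selection = 11 + 14×131 = 1845
16th: 1845 + 131 = 1976
17th: 1976 + 131 = 2107
18th: 2107 + 131 = 2238
19th: 2238 + 131 = 2369
20th: 2369 + 131 = 2500

1845, 1976, 2107, 2238, 2369, 2500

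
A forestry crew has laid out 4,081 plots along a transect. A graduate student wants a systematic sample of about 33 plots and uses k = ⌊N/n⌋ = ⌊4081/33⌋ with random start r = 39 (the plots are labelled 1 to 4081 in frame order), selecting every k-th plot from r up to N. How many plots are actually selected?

33

k = ⌊4081/33⌋ = 123
Achieved size = ⌊(4081 − 39)/123⌋ + 1 = ⌊4042/123⌋ + 1 = 32 + 1 = 33
(last selection: 39 + 32×123 = 3975 ≤ 4081; next would be 4098 > 4081)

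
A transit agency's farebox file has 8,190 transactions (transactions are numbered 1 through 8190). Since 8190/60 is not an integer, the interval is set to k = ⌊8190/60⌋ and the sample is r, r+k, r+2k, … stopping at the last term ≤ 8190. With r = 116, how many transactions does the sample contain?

k = ⌊8190/60⌋ = 136
Achieved size = ⌊(8190 − 116)/136⌋ + 1 = ⌊8074/136⌋ + 1 = 59 + 1 = 60
(last selection: 116 + 59×136 = 8140 ≤ 8190; next would be 8276 > 8190)

60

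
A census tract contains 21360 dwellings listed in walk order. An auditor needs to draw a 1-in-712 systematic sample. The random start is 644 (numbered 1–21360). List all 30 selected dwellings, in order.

dwelling 1: 644
dwelling 2: 644 + 712 = 1356
dwelling 3: 1356 + 712 = 2068
dwelling 4: 2068 + 712 = 2780
dwelling 5: 2780 + 712 = 3492
dwelling 6: 3492 + 712 = 4204
dwelling 7: 4204 + 712 = 4916
dwelling 8: 4916 + 712 = 5628
dwelling 9: 5628 + 712 = 6340
dwelling 10: 6340 + 712 = 7052
dwelling 11: 7052 + 712 = 7764
dwelling 12: 7764 + 712 = 8476
dwelling 13: 8476 + 712 = 9188
dwelling 14: 9188 + 712 = 9900
dwelling 15: 9900 + 712 = 10612
dwelling 16: 10612 + 712 = 11324
dwelling 17: 11324 + 712 = 12036
dwelling 18: 12036 + 712 = 12748
dwelling 19: 12748 + 712 = 13460
dwelling 20: 13460 + 712 = 14172
dwelling 21: 14172 + 712 = 14884
dwelling 22: 14884 + 712 = 15596
dwelling 23: 15596 + 712 = 16308
dwelling 24: 16308 + 712 = 17020
dwelling 25: 17020 + 712 = 17732
dwelling 26: 17732 + 712 = 18444
dwelling 27: 18444 + 712 = 19156
dwelling 28: 19156 + 712 = 19868
dwelling 29: 19868 + 712 = 20580
dwelling 30: 20580 + 712 = 21292

644, 1356, 2068, 2780, 3492, 4204, 4916, 5628, 6340, 7052, 7764, 8476, 9188, 9900, 10612, 11324, 12036, 12748, 13460, 14172, 14884, 15596, 16308, 17020, 17732, 18444, 19156, 19868, 20580, 21292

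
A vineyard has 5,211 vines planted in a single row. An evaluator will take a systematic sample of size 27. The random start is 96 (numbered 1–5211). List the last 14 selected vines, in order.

k = N/n = 5211/27 = 193
14th selection = 96 + 13×193 = 2605
15th: 2605 + 193 = 2798
16th: 2798 + 193 = 2991
17th: 2991 + 193 = 3184
18th: 3184 + 193 = 3377
19th: 3377 + 193 = 3570
20th: 3570 + 193 = 3763
21st: 3763 + 193 = 3956
22nd: 3956 + 193 = 4149
23rd: 4149 + 193 = 4342
24th: 4342 + 193 = 4535
25th: 4535 + 193 = 4728
26th: 4728 + 193 = 4921
27th: 4921 + 193 = 5114

2605, 2798, 2991, 3184, 3377, 3570, 3763, 3956, 4149, 4342, 4535, 4728, 4921, 5114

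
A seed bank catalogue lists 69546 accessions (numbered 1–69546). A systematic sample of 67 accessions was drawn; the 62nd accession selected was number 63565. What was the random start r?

247

k = 69546/67 = 1038
r = 63565 − (62−1)×1038 = 63565 − 63318 = 247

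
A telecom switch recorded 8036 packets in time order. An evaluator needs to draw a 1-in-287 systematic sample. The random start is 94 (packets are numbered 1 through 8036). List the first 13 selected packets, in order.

94, 381, 668, 955, 1242, 1529, 1816, 2103, 2390, 2677, 2964, 3251, 3538

packet 1: 94
packet 2: 94 + 287 = 381
packet 3: 381 + 287 = 668
packet 4: 668 + 287 = 955
packet 5: 955 + 287 = 1242
packet 6: 1242 + 287 = 1529
packet 7: 1529 + 287 = 1816
packet 8: 1816 + 287 = 2103
packet 9: 2103 + 287 = 2390
packet 10: 2390 + 287 = 2677
packet 11: 2677 + 287 = 2964
packet 12: 2964 + 287 = 3251
packet 13: 3251 + 287 = 3538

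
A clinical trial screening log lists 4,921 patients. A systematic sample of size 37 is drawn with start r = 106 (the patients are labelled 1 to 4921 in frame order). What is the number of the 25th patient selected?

k = 4921/37 = 133
25th selection = r + (25−1)·k = 106 + 24×133 = 106 + 3192 = 3298

3298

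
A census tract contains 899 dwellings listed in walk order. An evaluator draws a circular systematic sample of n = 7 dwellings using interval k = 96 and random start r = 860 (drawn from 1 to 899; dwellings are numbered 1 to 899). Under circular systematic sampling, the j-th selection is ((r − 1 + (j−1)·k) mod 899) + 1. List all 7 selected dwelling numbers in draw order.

860, 57, 153, 249, 345, 441, 537

Selection 1: 860
Selection 2: 860 + 96 = 956 → 956 − 899 = 57
Selection 3: 57 + 96 = 153
Selection 4: 153 + 96 = 249
Selection 5: 249 + 96 = 345
Selection 6: 345 + 96 = 441
Selection 7: 441 + 96 = 537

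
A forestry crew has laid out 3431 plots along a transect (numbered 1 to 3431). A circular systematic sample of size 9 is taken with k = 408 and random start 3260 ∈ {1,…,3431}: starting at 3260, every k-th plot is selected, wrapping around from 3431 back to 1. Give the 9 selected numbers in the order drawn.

3260, 237, 645, 1053, 1461, 1869, 2277, 2685, 3093

Selection 1: 3260
Selection 2: 3260 + 408 = 3668 → 3668 − 3431 = 237
Selection 3: 237 + 408 = 645
Selection 4: 645 + 408 = 1053
Selection 5: 1053 + 408 = 1461
Selection 6: 1461 + 408 = 1869
Selection 7: 1869 + 408 = 2277
Selection 8: 2277 + 408 = 2685
Selection 9: 2685 + 408 = 3093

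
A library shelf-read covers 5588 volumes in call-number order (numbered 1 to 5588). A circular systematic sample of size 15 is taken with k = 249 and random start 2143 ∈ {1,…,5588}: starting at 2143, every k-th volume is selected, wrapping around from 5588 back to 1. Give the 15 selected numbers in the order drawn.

Selection 1: 2143
Selection 2: 2143 + 249 = 2392
Selection 3: 2392 + 249 = 2641
Selection 4: 2641 + 249 = 2890
Selection 5: 2890 + 249 = 3139
Selection 6: 3139 + 249 = 3388
Selection 7: 3388 + 249 = 3637
Selection 8: 3637 + 249 = 3886
Selection 9: 3886 + 249 = 4135
Selection 10: 4135 + 249 = 4384
Selection 11: 4384 + 249 = 4633
Selection 12: 4633 + 249 = 4882
Selection 13: 4882 + 249 = 5131
Selection 14: 5131 + 249 = 5380
Selection 15: 5380 + 249 = 5629 → 5629 − 5588 = 41

2143, 2392, 2641, 2890, 3139, 3388, 3637, 3886, 4135, 4384, 4633, 4882, 5131, 5380, 41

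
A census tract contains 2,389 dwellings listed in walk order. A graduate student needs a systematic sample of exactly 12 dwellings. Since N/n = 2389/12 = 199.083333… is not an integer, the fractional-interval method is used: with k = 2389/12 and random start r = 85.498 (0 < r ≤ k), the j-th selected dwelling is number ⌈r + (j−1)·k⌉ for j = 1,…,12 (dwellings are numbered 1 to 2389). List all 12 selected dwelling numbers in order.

j=1: r + 0k = 85.498 → ⌈·⌉ = 86
j=2: r + 1k = 284.581333… → ⌈·⌉ = 285
j=3: r + 2k = 483.664666… → ⌈·⌉ = 484
j=4: r + 3k = 682.748 → ⌈·⌉ = 683
j=5: r + 4k = 881.831333… → ⌈·⌉ = 882
j=6: r + 5k = 1080.914666… → ⌈·⌉ = 1081
j=7: r + 6k = 1279.998 → ⌈·⌉ = 1280
j=8: r + 7k = 1479.081333… → ⌈·⌉ = 1480
j=9: r + 8k = 1678.164666… → ⌈·⌉ = 1679
j=10: r + 9k = 1877.248 → ⌈·⌉ = 1878
j=11: r + 10k = 2076.331333… → ⌈·⌉ = 2077
j=12: r + 11k = 2275.414666… → ⌈·⌉ = 2276

86, 285, 484, 683, 882, 1081, 1280, 1480, 1679, 1878, 2077, 2276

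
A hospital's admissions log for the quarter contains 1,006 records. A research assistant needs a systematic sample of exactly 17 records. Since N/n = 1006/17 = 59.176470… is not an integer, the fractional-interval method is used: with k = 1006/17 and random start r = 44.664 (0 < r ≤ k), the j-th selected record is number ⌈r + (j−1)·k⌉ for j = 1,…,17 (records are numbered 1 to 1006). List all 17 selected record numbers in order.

j=1: r + 0k = 44.664 → ⌈·⌉ = 45
j=2: r + 1k = 103.840470… → ⌈·⌉ = 104
j=3: r + 2k = 163.016941… → ⌈·⌉ = 164
j=4: r + 3k = 222.193411… → ⌈·⌉ = 223
j=5: r + 4k = 281.369882… → ⌈·⌉ = 282
j=6: r + 5k = 340.546352… → ⌈·⌉ = 341
j=7: r + 6k = 399.722823… → ⌈·⌉ = 400
j=8: r + 7k = 458.899294… → ⌈·⌉ = 459
j=9: r + 8k = 518.075764… → ⌈·⌉ = 519
j=10: r + 9k = 577.252235… → ⌈·⌉ = 578
j=11: r + 10k = 636.428705… → ⌈·⌉ = 637
j=12: r + 11k = 695.605176… → ⌈·⌉ = 696
j=13: r + 12k = 754.781647… → ⌈·⌉ = 755
j=14: r + 13k = 813.958117… → ⌈·⌉ = 814
j=15: r + 14k = 873.134588… → ⌈·⌉ = 874
j=16: r + 15k = 932.311058… → ⌈·⌉ = 933
j=17: r + 16k = 991.487529… → ⌈·⌉ = 992

45, 104, 164, 223, 282, 341, 400, 459, 519, 578, 637, 696, 755, 814, 874, 933, 992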